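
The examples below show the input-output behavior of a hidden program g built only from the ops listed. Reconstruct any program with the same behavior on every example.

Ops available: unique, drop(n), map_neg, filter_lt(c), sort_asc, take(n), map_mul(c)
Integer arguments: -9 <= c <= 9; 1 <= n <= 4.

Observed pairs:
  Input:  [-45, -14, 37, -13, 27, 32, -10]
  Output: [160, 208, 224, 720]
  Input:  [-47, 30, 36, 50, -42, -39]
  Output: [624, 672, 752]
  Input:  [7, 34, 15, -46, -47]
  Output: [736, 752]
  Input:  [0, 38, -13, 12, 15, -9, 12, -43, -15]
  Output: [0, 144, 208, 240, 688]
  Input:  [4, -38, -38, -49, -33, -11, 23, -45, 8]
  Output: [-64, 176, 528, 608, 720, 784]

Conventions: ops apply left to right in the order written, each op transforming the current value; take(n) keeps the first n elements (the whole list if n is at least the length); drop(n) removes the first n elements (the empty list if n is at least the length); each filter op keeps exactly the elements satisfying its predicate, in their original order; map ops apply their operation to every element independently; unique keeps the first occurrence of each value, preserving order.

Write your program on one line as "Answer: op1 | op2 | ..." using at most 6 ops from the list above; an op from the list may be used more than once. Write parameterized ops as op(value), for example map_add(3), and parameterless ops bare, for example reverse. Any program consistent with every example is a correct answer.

map_mul(2) | filter_lt(9) | unique | map_mul(-8) | sort_asc

Check, running the answer program on each example:
  [-45, -14, 37, -13, 27, 32, -10] -> [-90, -28, 74, -26, 54, 64, -20] -> [-90, -28, -26, -20] -> [-90, -28, -26, -20] -> [720, 224, 208, 160] -> [160, 208, 224, 720]
  [-47, 30, 36, 50, -42, -39] -> [-94, 60, 72, 100, -84, -78] -> [-94, -84, -78] -> [-94, -84, -78] -> [752, 672, 624] -> [624, 672, 752]
  [7, 34, 15, -46, -47] -> [14, 68, 30, -92, -94] -> [-92, -94] -> [-92, -94] -> [736, 752] -> [736, 752]
  [0, 38, -13, 12, 15, -9, 12, -43, -15] -> [0, 76, -26, 24, 30, -18, 24, -86, -30] -> [0, -26, -18, -86, -30] -> [0, -26, -18, -86, -30] -> [0, 208, 144, 688, 240] -> [0, 144, 208, 240, 688]
  [4, -38, -38, -49, -33, -11, 23, -45, 8] -> [8, -76, -76, -98, -66, -22, 46, -90, 16] -> [8, -76, -76, -98, -66, -22, -90] -> [8, -76, -98, -66, -22, -90] -> [-64, 608, 784, 528, 176, 720] -> [-64, 176, 528, 608, 720, 784]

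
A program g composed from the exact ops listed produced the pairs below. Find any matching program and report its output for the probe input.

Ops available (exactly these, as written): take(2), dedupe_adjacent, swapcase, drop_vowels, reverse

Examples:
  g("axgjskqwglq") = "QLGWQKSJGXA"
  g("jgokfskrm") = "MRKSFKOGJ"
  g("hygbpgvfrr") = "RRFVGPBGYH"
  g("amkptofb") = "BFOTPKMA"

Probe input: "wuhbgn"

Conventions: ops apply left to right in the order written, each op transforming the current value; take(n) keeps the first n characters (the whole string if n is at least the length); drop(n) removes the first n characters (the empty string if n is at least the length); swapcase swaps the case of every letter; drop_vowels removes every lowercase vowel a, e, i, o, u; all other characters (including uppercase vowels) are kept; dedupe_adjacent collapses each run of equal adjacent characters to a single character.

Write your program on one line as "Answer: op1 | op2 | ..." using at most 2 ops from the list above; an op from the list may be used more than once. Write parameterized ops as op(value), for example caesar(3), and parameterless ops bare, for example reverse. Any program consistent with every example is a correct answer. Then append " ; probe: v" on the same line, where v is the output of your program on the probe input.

swapcase | reverse ; probe: "NGBHUW"

Check, running the answer program on each example:
  "axgjskqwglq" -> "AXGJSKQWGLQ" -> "QLGWQKSJGXA"
  "jgokfskrm" -> "JGOKFSKRM" -> "MRKSFKOGJ"
  "hygbpgvfrr" -> "HYGBPGVFRR" -> "RRFVGPBGYH"
  "amkptofb" -> "AMKPTOFB" -> "BFOTPKMA"
  probe: "wuhbgn" -> "WUHBGN" -> "NGBHUW"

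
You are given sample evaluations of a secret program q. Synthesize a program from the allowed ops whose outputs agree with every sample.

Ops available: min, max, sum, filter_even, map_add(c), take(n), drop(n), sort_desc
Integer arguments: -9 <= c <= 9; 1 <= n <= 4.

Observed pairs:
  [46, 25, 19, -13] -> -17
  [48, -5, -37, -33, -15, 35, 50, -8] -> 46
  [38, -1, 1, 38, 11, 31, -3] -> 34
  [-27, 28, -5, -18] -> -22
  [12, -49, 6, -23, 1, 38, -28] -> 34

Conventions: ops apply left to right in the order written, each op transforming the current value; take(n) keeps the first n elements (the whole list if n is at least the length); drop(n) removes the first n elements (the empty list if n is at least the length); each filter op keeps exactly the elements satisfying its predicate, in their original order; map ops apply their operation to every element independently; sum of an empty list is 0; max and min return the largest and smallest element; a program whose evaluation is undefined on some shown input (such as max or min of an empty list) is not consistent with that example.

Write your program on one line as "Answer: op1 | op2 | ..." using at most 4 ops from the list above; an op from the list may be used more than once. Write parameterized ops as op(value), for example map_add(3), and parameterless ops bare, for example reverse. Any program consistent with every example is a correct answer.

map_add(-4) | drop(3) | sort_desc | max

Check, running the answer program on each example:
  [46, 25, 19, -13] -> [42, 21, 15, -17] -> [-17] -> [-17] -> -17
  [48, -5, -37, -33, -15, 35, 50, -8] -> [44, -9, -41, -37, -19, 31, 46, -12] -> [-37, -19, 31, 46, -12] -> [46, 31, -12, -19, -37] -> 46
  [38, -1, 1, 38, 11, 31, -3] -> [34, -5, -3, 34, 7, 27, -7] -> [34, 7, 27, -7] -> [34, 27, 7, -7] -> 34
  [-27, 28, -5, -18] -> [-31, 24, -9, -22] -> [-22] -> [-22] -> -22
  [12, -49, 6, -23, 1, 38, -28] -> [8, -53, 2, -27, -3, 34, -32] -> [-27, -3, 34, -32] -> [34, -3, -27, -32] -> 34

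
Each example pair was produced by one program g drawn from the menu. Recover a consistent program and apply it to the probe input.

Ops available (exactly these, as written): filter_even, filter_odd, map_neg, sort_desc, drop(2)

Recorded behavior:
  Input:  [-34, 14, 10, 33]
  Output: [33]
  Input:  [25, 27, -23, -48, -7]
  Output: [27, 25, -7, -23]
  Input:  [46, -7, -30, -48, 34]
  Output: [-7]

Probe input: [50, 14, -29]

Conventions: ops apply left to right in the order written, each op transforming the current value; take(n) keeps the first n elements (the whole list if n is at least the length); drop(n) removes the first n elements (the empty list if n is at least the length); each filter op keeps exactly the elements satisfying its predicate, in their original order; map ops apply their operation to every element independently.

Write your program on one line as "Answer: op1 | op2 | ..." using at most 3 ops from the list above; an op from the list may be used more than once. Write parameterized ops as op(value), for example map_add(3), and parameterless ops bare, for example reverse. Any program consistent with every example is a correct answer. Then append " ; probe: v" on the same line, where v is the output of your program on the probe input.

sort_desc | filter_odd ; probe: [-29]

Check, running the answer program on each example:
  [-34, 14, 10, 33] -> [33, 14, 10, -34] -> [33]
  [25, 27, -23, -48, -7] -> [27, 25, -7, -23, -48] -> [27, 25, -7, -23]
  [46, -7, -30, -48, 34] -> [46, 34, -7, -30, -48] -> [-7]
  probe: [50, 14, -29] -> [50, 14, -29] -> [-29]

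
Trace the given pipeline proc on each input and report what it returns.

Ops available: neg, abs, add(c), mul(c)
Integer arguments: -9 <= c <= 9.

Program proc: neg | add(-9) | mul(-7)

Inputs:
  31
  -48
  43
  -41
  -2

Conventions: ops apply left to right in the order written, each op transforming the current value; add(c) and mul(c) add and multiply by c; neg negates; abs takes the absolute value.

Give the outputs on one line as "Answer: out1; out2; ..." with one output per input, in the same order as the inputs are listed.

Execution, op by op:
  31 -> -31 -> -40 -> 280
  -48 -> 48 -> 39 -> -273
  43 -> -43 -> -52 -> 364
  -41 -> 41 -> 32 -> -224
  -2 -> 2 -> -7 -> 49

280; -273; 364; -224; 49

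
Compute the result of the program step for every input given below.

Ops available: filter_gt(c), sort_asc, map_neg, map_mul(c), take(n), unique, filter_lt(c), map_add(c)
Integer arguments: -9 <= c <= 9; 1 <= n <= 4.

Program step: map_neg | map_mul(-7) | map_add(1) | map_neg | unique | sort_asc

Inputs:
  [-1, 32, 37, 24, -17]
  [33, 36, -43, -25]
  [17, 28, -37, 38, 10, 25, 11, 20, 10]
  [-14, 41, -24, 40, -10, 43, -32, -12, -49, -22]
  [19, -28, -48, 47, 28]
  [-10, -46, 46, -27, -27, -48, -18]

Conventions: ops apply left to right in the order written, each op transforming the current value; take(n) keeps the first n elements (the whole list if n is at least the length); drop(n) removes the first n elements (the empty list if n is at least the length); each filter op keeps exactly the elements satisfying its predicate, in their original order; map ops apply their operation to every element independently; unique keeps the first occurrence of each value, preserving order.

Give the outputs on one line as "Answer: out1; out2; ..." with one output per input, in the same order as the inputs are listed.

Execution, op by op:
  [-1, 32, 37, 24, -17] -> [1, -32, -37, -24, 17] -> [-7, 224, 259, 168, -119] -> [-6, 225, 260, 169, -118] -> [6, -225, -260, -169, 118] -> [6, -225, -260, -169, 118] -> [-260, -225, -169, 6, 118]
  [33, 36, -43, -25] -> [-33, -36, 43, 25] -> [231, 252, -301, -175] -> [232, 253, -300, -174] -> [-232, -253, 300, 174] -> [-232, -253, 300, 174] -> [-253, -232, 174, 300]
  [17, 28, -37, 38, 10, 25, 11, 20, 10] -> [-17, -28, 37, -38, -10, -25, -11, -20, -10] -> [119, 196, -259, 266, 70, 175, 77, 140, 70] -> [120, 197, -258, 267, 71, 176, 78, 141, 71] -> [-120, -197, 258, -267, -71, -176, -78, -141, -71] -> [-120, -197, 258, -267, -71, -176, -78, -141] -> [-267, -197, -176, -141, -120, -78, -71, 258]
  [-14, 41, -24, 40, -10, 43, -32, -12, -49, -22] -> [14, -41, 24, -40, 10, -43, 32, 12, 49, 22] -> [-98, 287, -168, 280, -70, 301, -224, -84, -343, -154] -> [-97, 288, -167, 281, -69, 302, -223, -83, -342, -153] -> [97, -288, 167, -281, 69, -302, 223, 83, 342, 153] -> [97, -288, 167, -281, 69, -302, 223, 83, 342, 153] -> [-302, -288, -281, 69, 83, 97, 153, 167, 223, 342]
  [19, -28, -48, 47, 28] -> [-19, 28, 48, -47, -28] -> [133, -196, -336, 329, 196] -> [134, -195, -335, 330, 197] -> [-134, 195, 335, -330, -197] -> [-134, 195, 335, -330, -197] -> [-330, -197, -134, 195, 335]
  [-10, -46, 46, -27, -27, -48, -18] -> [10, 46, -46, 27, 27, 48, 18] -> [-70, -322, 322, -189, -189, -336, -126] -> [-69, -321, 323, -188, -188, -335, -125] -> [69, 321, -323, 188, 188, 335, 125] -> [69, 321, -323, 188, 335, 125] -> [-323, 69, 125, 188, 321, 335]

[-260, -225, -169, 6, 118]; [-253, -232, 174, 300]; [-267, -197, -176, -141, -120, -78, -71, 258]; [-302, -288, -281, 69, 83, 97, 153, 167, 223, 342]; [-330, -197, -134, 195, 335]; [-323, 69, 125, 188, 321, 335]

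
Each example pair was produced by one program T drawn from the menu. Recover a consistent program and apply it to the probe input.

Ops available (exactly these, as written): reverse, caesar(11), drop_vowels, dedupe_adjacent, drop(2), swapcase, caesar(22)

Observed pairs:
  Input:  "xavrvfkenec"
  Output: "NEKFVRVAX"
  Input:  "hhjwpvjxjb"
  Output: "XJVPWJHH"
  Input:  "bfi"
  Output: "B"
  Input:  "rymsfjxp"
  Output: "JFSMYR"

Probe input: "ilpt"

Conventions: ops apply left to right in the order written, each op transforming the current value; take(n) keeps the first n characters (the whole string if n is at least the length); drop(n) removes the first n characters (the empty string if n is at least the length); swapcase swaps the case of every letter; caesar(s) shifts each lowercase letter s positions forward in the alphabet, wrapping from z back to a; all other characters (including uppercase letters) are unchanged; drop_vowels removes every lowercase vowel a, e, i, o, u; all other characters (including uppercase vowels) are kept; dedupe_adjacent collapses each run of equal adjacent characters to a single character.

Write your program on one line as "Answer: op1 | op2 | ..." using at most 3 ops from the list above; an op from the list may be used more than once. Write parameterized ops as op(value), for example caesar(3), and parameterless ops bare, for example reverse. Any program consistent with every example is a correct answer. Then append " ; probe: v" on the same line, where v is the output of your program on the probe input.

reverse | swapcase | drop(2) ; probe: "LI"

Check, running the answer program on each example:
  "xavrvfkenec" -> "cenekfvrvax" -> "CENEKFVRVAX" -> "NEKFVRVAX"
  "hhjwpvjxjb" -> "bjxjvpwjhh" -> "BJXJVPWJHH" -> "XJVPWJHH"
  "bfi" -> "ifb" -> "IFB" -> "B"
  "rymsfjxp" -> "pxjfsmyr" -> "PXJFSMYR" -> "JFSMYR"
  probe: "ilpt" -> "tpli" -> "TPLI" -> "LI"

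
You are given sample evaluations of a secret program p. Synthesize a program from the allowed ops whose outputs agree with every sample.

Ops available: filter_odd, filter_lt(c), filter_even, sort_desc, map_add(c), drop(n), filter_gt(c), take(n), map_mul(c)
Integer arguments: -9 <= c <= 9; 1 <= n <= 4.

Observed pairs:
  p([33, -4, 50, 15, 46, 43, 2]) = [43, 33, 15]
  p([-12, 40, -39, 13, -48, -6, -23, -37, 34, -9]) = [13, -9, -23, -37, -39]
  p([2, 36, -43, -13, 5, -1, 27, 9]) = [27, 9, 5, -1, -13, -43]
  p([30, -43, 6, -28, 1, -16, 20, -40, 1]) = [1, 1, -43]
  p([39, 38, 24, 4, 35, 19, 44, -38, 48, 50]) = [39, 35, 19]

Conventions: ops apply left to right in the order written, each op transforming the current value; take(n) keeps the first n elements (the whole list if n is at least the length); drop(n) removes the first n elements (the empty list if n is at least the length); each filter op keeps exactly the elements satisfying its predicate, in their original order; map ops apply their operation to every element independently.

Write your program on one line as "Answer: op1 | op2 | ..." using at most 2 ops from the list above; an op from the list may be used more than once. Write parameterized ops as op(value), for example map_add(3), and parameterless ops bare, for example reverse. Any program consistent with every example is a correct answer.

sort_desc | filter_odd

Check, running the answer program on each example:
  [33, -4, 50, 15, 46, 43, 2] -> [50, 46, 43, 33, 15, 2, -4] -> [43, 33, 15]
  [-12, 40, -39, 13, -48, -6, -23, -37, 34, -9] -> [40, 34, 13, -6, -9, -12, -23, -37, -39, -48] -> [13, -9, -23, -37, -39]
  [2, 36, -43, -13, 5, -1, 27, 9] -> [36, 27, 9, 5, 2, -1, -13, -43] -> [27, 9, 5, -1, -13, -43]
  [30, -43, 6, -28, 1, -16, 20, -40, 1] -> [30, 20, 6, 1, 1, -16, -28, -40, -43] -> [1, 1, -43]
  [39, 38, 24, 4, 35, 19, 44, -38, 48, 50] -> [50, 48, 44, 39, 38, 35, 24, 19, 4, -38] -> [39, 35, 19]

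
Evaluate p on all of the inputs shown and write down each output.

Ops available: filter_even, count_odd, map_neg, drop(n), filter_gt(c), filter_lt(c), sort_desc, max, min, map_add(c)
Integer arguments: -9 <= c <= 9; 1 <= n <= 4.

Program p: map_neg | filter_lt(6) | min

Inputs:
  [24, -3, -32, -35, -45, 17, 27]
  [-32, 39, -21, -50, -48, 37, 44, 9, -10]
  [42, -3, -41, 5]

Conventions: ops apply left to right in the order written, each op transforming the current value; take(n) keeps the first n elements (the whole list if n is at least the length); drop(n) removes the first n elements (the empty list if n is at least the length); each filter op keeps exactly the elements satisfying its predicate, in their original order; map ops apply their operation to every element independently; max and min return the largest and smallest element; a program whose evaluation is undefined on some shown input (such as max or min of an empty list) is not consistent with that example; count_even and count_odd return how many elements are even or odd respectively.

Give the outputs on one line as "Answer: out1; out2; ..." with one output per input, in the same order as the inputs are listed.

Execution, op by op:
  [24, -3, -32, -35, -45, 17, 27] -> [-24, 3, 32, 35, 45, -17, -27] -> [-24, 3, -17, -27] -> -27
  [-32, 39, -21, -50, -48, 37, 44, 9, -10] -> [32, -39, 21, 50, 48, -37, -44, -9, 10] -> [-39, -37, -44, -9] -> -44
  [42, -3, -41, 5] -> [-42, 3, 41, -5] -> [-42, 3, -5] -> -42

-27; -44; -42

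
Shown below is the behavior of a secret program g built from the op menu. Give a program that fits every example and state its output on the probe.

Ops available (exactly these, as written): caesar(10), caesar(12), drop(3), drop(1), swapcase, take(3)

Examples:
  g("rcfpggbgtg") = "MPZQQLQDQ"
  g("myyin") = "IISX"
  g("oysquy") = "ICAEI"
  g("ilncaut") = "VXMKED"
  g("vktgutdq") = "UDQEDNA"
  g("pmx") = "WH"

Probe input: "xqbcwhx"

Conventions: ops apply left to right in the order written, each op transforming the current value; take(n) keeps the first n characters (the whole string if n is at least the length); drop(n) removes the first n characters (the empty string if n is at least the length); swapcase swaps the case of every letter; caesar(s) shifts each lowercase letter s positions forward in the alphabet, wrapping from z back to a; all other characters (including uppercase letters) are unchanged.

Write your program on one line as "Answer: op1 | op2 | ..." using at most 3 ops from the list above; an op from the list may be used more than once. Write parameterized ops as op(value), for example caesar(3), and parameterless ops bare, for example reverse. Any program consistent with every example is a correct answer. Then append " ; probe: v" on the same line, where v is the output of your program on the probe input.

caesar(10) | drop(1) | swapcase ; probe: "ALMGRH"

Check, running the answer program on each example:
  "rcfpggbgtg" -> "bmpzqqlqdq" -> "mpzqqlqdq" -> "MPZQQLQDQ"
  "myyin" -> "wiisx" -> "iisx" -> "IISX"
  "oysquy" -> "yicaei" -> "icaei" -> "ICAEI"
  "ilncaut" -> "svxmked" -> "vxmked" -> "VXMKED"
  "vktgutdq" -> "fudqedna" -> "udqedna" -> "UDQEDNA"
  "pmx" -> "zwh" -> "wh" -> "WH"
  probe: "xqbcwhx" -> "halmgrh" -> "almgrh" -> "ALMGRH"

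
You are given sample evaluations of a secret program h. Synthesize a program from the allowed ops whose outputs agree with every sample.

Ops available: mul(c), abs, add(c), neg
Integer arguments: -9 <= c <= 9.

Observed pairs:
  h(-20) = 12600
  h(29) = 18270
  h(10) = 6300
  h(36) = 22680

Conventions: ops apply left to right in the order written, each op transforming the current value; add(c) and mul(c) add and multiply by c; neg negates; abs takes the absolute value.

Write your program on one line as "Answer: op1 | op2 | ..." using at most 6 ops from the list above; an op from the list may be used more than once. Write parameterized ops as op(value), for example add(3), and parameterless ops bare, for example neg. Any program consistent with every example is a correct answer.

mul(-3) | mul(-7) | mul(-5) | mul(6) | abs

Check, running the answer program on each example:
  -20 -> 60 -> -420 -> 2100 -> 12600 -> 12600
  29 -> -87 -> 609 -> -3045 -> -18270 -> 18270
  10 -> -30 -> 210 -> -1050 -> -6300 -> 6300
  36 -> -108 -> 756 -> -3780 -> -22680 -> 22680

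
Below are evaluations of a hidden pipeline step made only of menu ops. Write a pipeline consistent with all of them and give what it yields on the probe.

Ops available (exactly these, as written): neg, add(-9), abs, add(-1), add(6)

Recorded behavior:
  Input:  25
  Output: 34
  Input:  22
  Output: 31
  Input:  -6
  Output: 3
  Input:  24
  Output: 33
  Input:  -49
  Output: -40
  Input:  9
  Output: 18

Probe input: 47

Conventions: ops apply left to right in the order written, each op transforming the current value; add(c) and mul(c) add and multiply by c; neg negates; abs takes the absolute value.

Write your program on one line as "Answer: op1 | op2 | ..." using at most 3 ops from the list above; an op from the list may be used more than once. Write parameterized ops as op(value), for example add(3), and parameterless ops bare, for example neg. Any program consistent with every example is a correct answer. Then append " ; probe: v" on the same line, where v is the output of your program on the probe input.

neg | add(-9) | neg ; probe: 56

Check, running the answer program on each example:
  25 -> -25 -> -34 -> 34
  22 -> -22 -> -31 -> 31
  -6 -> 6 -> -3 -> 3
  24 -> -24 -> -33 -> 33
  -49 -> 49 -> 40 -> -40
  9 -> -9 -> -18 -> 18
  probe: 47 -> -47 -> -56 -> 56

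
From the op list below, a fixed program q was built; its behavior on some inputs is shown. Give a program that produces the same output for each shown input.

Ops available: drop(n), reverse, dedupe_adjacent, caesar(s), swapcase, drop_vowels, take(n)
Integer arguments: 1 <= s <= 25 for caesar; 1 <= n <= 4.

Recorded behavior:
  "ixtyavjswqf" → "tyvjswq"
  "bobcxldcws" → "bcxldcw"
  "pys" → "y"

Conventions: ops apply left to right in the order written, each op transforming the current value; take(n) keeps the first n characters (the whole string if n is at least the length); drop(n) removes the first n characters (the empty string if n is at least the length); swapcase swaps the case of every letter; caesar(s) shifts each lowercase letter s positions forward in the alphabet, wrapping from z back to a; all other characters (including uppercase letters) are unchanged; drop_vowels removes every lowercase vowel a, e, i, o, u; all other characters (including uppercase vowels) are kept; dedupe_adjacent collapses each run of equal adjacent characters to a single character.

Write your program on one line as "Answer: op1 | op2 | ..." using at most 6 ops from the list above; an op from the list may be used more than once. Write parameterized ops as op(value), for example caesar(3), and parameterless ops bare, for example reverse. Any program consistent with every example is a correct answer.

drop_vowels | drop(1) | reverse | drop(1) | reverse

Check, running the answer program on each example:
  "ixtyavjswqf" -> "xtyvjswqf" -> "tyvjswqf" -> "fqwsjvyt" -> "qwsjvyt" -> "tyvjswq"
  "bobcxldcws" -> "bbcxldcws" -> "bcxldcws" -> "swcdlxcb" -> "wcdlxcb" -> "bcxldcw"
  "pys" -> "pys" -> "ys" -> "sy" -> "y" -> "y"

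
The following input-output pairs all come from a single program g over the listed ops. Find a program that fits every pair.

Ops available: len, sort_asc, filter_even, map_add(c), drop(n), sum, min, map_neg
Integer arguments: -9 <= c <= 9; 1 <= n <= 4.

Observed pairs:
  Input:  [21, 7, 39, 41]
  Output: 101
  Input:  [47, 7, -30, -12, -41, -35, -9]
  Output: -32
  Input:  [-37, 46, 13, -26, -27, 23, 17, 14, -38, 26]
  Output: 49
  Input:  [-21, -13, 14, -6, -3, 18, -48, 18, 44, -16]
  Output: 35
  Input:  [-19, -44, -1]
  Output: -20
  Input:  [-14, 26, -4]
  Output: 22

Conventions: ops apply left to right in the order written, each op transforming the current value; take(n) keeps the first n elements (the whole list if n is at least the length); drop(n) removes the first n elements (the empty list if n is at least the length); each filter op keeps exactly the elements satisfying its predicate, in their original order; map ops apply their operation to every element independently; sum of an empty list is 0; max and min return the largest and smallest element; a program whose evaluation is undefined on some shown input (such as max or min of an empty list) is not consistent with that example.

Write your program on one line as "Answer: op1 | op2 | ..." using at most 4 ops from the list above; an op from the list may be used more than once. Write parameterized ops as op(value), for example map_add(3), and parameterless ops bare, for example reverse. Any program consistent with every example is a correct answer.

sort_asc | drop(1) | sum

Check, running the answer program on each example:
  [21, 7, 39, 41] -> [7, 21, 39, 41] -> [21, 39, 41] -> 101
  [47, 7, -30, -12, -41, -35, -9] -> [-41, -35, -30, -12, -9, 7, 47] -> [-35, -30, -12, -9, 7, 47] -> -32
  [-37, 46, 13, -26, -27, 23, 17, 14, -38, 26] -> [-38, -37, -27, -26, 13, 14, 17, 23, 26, 46] -> [-37, -27, -26, 13, 14, 17, 23, 26, 46] -> 49
  [-21, -13, 14, -6, -3, 18, -48, 18, 44, -16] -> [-48, -21, -16, -13, -6, -3, 14, 18, 18, 44] -> [-21, -16, -13, -6, -3, 14, 18, 18, 44] -> 35
  [-19, -44, -1] -> [-44, -19, -1] -> [-19, -1] -> -20
  [-14, 26, -4] -> [-14, -4, 26] -> [-4, 26] -> 22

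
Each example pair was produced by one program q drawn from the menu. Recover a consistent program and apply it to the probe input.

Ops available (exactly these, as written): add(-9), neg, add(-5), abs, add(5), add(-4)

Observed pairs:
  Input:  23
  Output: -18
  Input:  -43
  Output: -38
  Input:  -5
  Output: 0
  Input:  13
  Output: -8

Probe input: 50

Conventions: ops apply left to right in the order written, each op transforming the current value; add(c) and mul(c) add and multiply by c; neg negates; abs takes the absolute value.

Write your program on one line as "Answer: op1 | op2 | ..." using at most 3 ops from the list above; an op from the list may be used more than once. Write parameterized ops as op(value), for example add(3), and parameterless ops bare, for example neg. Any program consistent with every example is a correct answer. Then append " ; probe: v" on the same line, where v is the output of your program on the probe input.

abs | neg | add(5) ; probe: -45

Check, running the answer program on each example:
  23 -> 23 -> -23 -> -18
  -43 -> 43 -> -43 -> -38
  -5 -> 5 -> -5 -> 0
  13 -> 13 -> -13 -> -8
  probe: 50 -> 50 -> -50 -> -45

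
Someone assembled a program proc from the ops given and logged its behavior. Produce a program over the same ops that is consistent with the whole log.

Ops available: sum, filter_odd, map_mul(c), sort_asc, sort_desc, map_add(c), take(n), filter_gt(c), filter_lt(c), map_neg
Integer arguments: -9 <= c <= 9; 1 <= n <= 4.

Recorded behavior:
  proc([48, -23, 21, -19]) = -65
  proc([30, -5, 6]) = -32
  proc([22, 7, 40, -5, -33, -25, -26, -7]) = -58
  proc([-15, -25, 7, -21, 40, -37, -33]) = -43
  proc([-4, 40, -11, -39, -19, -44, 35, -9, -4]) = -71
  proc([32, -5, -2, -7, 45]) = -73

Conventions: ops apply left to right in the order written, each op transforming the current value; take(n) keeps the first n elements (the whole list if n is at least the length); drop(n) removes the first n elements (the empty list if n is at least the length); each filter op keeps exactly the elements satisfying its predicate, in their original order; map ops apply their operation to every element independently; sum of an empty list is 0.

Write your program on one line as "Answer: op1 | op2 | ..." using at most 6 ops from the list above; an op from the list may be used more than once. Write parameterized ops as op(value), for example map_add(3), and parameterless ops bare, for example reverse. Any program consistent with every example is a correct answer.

sort_desc | map_neg | take(2) | map_add(2) | sum

Check, running the answer program on each example:
  [48, -23, 21, -19] -> [48, 21, -19, -23] -> [-48, -21, 19, 23] -> [-48, -21] -> [-46, -19] -> -65
  [30, -5, 6] -> [30, 6, -5] -> [-30, -6, 5] -> [-30, -6] -> [-28, -4] -> -32
  [22, 7, 40, -5, -33, -25, -26, -7] -> [40, 22, 7, -5, -7, -25, -26, -33] -> [-40, -22, -7, 5, 7, 25, 26, 33] -> [-40, -22] -> [-38, -20] -> -58
  [-15, -25, 7, -21, 40, -37, -33] -> [40, 7, -15, -21, -25, -33, -37] -> [-40, -7, 15, 21, 25, 33, 37] -> [-40, -7] -> [-38, -5] -> -43
  [-4, 40, -11, -39, -19, -44, 35, -9, -4] -> [40, 35, -4, -4, -9, -11, -19, -39, -44] -> [-40, -35, 4, 4, 9, 11, 19, 39, 44] -> [-40, -35] -> [-38, -33] -> -71
  [32, -5, -2, -7, 45] -> [45, 32, -2, -5, -7] -> [-45, -32, 2, 5, 7] -> [-45, -32] -> [-43, -30] -> -73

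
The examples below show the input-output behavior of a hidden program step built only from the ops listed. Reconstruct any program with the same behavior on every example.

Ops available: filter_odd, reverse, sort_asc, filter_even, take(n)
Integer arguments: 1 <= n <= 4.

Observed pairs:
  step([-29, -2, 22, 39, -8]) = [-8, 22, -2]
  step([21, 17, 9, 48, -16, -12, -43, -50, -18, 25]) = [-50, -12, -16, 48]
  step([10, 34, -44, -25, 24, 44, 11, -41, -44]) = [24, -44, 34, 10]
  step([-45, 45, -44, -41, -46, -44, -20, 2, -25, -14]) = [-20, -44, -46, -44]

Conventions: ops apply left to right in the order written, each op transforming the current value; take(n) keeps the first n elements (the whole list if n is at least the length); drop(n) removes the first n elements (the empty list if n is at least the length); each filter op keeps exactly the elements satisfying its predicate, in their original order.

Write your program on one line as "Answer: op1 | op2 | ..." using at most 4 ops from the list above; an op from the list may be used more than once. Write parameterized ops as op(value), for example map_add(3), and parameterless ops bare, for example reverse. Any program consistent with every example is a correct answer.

filter_even | take(4) | reverse

Check, running the answer program on each example:
  [-29, -2, 22, 39, -8] -> [-2, 22, -8] -> [-2, 22, -8] -> [-8, 22, -2]
  [21, 17, 9, 48, -16, -12, -43, -50, -18, 25] -> [48, -16, -12, -50, -18] -> [48, -16, -12, -50] -> [-50, -12, -16, 48]
  [10, 34, -44, -25, 24, 44, 11, -41, -44] -> [10, 34, -44, 24, 44, -44] -> [10, 34, -44, 24] -> [24, -44, 34, 10]
  [-45, 45, -44, -41, -46, -44, -20, 2, -25, -14] -> [-44, -46, -44, -20, 2, -14] -> [-44, -46, -44, -20] -> [-20, -44, -46, -44]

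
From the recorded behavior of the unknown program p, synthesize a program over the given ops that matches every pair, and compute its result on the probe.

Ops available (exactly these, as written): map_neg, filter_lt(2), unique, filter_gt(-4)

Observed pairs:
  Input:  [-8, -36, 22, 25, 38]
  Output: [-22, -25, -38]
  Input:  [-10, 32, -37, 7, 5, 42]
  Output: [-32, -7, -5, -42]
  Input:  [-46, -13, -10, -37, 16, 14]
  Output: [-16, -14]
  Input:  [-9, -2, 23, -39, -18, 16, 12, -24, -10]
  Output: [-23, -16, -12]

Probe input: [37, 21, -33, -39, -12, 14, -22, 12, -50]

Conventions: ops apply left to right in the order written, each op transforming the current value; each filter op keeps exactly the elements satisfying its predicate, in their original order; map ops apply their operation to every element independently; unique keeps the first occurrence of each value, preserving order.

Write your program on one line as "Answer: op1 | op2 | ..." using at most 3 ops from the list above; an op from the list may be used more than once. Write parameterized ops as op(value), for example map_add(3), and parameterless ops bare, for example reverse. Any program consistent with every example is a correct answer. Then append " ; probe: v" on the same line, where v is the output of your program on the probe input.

map_neg | filter_lt(2) ; probe: [-37, -21, -14, -12]

Check, running the answer program on each example:
  [-8, -36, 22, 25, 38] -> [8, 36, -22, -25, -38] -> [-22, -25, -38]
  [-10, 32, -37, 7, 5, 42] -> [10, -32, 37, -7, -5, -42] -> [-32, -7, -5, -42]
  [-46, -13, -10, -37, 16, 14] -> [46, 13, 10, 37, -16, -14] -> [-16, -14]
  [-9, -2, 23, -39, -18, 16, 12, -24, -10] -> [9, 2, -23, 39, 18, -16, -12, 24, 10] -> [-23, -16, -12]
  probe: [37, 21, -33, -39, -12, 14, -22, 12, -50] -> [-37, -21, 33, 39, 12, -14, 22, -12, 50] -> [-37, -21, -14, -12]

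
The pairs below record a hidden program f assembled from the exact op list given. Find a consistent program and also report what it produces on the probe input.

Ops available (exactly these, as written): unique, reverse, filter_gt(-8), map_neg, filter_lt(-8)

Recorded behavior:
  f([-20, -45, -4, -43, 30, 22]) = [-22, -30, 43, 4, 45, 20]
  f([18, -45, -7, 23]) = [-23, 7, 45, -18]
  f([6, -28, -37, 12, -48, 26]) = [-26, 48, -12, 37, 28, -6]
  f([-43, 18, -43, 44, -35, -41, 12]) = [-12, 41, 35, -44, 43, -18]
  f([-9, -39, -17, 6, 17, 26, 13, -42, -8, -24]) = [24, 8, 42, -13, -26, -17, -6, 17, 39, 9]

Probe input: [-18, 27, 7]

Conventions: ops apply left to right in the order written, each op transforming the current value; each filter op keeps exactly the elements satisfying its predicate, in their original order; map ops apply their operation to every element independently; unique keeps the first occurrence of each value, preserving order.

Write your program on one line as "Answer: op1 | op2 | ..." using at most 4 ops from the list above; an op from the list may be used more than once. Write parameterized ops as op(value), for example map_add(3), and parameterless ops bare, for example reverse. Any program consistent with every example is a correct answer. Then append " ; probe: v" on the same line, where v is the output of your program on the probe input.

reverse | unique | map_neg ; probe: [-7, -27, 18]

Check, running the answer program on each example:
  [-20, -45, -4, -43, 30, 22] -> [22, 30, -43, -4, -45, -20] -> [22, 30, -43, -4, -45, -20] -> [-22, -30, 43, 4, 45, 20]
  [18, -45, -7, 23] -> [23, -7, -45, 18] -> [23, -7, -45, 18] -> [-23, 7, 45, -18]
  [6, -28, -37, 12, -48, 26] -> [26, -48, 12, -37, -28, 6] -> [26, -48, 12, -37, -28, 6] -> [-26, 48, -12, 37, 28, -6]
  [-43, 18, -43, 44, -35, -41, 12] -> [12, -41, -35, 44, -43, 18, -43] -> [12, -41, -35, 44, -43, 18] -> [-12, 41, 35, -44, 43, -18]
  [-9, -39, -17, 6, 17, 26, 13, -42, -8, -24] -> [-24, -8, -42, 13, 26, 17, 6, -17, -39, -9] -> [-24, -8, -42, 13, 26, 17, 6, -17, -39, -9] -> [24, 8, 42, -13, -26, -17, -6, 17, 39, 9]
  probe: [-18, 27, 7] -> [7, 27, -18] -> [7, 27, -18] -> [-7, -27, 18]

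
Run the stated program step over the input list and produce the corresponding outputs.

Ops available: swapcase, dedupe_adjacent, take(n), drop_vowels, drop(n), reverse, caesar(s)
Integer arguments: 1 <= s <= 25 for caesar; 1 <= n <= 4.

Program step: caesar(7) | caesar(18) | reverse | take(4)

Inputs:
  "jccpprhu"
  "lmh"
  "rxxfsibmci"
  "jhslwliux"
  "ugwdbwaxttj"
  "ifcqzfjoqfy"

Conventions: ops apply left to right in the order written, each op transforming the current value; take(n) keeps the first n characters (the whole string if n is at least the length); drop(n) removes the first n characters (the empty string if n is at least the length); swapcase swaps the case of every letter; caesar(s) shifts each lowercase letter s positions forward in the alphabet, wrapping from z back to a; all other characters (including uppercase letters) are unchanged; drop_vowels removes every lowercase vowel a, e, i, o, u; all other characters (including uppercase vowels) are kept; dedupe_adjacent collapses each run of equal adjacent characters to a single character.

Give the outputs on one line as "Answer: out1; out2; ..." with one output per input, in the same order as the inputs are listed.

Execution, op by op:
  "jccpprhu" -> "qjjwwyob" -> "ibbooqgt" -> "tgqoobbi" -> "tgqo"
  "lmh" -> "sto" -> "klg" -> "glk" -> "glk"
  "rxxfsibmci" -> "yeemzpitjp" -> "qwwerhalbh" -> "hblahrewwq" -> "hbla"
  "jhslwliux" -> "qozsdspbe" -> "igrkvkhtw" -> "wthkvkrgi" -> "wthk"
  "ugwdbwaxttj" -> "bndkidheaaq" -> "tfvcavzwssi" -> "isswzvacvft" -> "issw"
  "ifcqzfjoqfy" -> "pmjxgmqvxmf" -> "hebpyeinpex" -> "xepnieypbeh" -> "xepn"

"tgqo"; "glk"; "hbla"; "wthk"; "issw"; "xepn"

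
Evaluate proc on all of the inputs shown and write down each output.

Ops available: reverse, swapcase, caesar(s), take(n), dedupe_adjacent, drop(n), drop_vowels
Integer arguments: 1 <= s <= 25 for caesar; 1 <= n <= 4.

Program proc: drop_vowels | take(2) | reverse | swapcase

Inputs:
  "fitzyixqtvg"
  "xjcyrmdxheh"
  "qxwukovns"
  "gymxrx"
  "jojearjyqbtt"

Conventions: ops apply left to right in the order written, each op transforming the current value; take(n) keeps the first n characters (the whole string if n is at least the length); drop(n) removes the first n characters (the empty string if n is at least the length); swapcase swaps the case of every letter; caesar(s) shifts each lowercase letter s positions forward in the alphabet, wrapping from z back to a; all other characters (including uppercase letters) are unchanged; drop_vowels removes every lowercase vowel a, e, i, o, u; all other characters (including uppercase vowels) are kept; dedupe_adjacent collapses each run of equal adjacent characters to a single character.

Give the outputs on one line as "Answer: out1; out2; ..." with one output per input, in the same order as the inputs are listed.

Execution, op by op:
  "fitzyixqtvg" -> "ftzyxqtvg" -> "ft" -> "tf" -> "TF"
  "xjcyrmdxheh" -> "xjcyrmdxhh" -> "xj" -> "jx" -> "JX"
  "qxwukovns" -> "qxwkvns" -> "qx" -> "xq" -> "XQ"
  "gymxrx" -> "gymxrx" -> "gy" -> "yg" -> "YG"
  "jojearjyqbtt" -> "jjrjyqbtt" -> "jj" -> "jj" -> "JJ"

"TF"; "JX"; "XQ"; "YG"; "JJ"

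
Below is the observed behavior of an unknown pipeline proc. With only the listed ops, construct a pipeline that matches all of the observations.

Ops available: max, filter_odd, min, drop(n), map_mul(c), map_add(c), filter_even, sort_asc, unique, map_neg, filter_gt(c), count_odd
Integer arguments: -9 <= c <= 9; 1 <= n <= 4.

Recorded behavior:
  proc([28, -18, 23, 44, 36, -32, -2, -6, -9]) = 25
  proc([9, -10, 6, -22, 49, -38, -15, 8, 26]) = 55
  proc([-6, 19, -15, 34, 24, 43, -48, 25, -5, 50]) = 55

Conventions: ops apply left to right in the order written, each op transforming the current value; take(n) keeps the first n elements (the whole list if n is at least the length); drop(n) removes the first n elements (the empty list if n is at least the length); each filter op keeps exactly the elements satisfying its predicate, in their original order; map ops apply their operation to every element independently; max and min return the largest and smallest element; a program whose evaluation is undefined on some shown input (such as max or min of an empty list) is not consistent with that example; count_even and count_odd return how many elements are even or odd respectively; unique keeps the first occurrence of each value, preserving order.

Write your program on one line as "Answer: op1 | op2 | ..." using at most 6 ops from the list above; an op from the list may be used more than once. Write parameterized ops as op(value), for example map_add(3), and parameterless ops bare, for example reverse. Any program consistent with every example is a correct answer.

filter_odd | map_add(8) | map_add(-4) | map_neg | map_mul(5) | max

Check, running the answer program on each example:
  [28, -18, 23, 44, 36, -32, -2, -6, -9] -> [23, -9] -> [31, -1] -> [27, -5] -> [-27, 5] -> [-135, 25] -> 25
  [9, -10, 6, -22, 49, -38, -15, 8, 26] -> [9, 49, -15] -> [17, 57, -7] -> [13, 53, -11] -> [-13, -53, 11] -> [-65, -265, 55] -> 55
  [-6, 19, -15, 34, 24, 43, -48, 25, -5, 50] -> [19, -15, 43, 25, -5] -> [27, -7, 51, 33, 3] -> [23, -11, 47, 29, -1] -> [-23, 11, -47, -29, 1] -> [-115, 55, -235, -145, 5] -> 55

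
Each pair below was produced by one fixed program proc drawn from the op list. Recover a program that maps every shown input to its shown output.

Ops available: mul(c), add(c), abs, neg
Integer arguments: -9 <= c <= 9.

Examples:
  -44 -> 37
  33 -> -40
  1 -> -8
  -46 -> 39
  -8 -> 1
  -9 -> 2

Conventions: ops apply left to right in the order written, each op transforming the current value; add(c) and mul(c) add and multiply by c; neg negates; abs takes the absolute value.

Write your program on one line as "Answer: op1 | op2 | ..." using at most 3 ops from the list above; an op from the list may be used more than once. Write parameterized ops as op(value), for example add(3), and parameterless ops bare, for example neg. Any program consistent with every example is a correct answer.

neg | add(-7)

Check, running the answer program on each example:
  -44 -> 44 -> 37
  33 -> -33 -> -40
  1 -> -1 -> -8
  -46 -> 46 -> 39
  -8 -> 8 -> 1
  -9 -> 9 -> 2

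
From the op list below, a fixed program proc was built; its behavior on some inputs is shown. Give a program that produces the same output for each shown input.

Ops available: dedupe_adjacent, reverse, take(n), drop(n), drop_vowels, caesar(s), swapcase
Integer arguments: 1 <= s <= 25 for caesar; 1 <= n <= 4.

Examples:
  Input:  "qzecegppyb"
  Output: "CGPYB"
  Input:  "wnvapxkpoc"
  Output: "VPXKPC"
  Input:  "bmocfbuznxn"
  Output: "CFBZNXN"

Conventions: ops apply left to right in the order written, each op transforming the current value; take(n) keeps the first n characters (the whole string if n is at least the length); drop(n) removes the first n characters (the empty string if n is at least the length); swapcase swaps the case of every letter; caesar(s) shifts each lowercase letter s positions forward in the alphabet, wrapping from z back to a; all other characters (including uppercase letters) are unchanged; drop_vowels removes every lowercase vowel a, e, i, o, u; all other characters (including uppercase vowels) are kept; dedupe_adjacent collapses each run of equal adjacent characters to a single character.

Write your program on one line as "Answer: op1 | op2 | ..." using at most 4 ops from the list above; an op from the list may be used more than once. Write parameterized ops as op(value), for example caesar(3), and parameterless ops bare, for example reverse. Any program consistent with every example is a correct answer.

drop(2) | drop_vowels | dedupe_adjacent | swapcase

Check, running the answer program on each example:
  "qzecegppyb" -> "ecegppyb" -> "cgppyb" -> "cgpyb" -> "CGPYB"
  "wnvapxkpoc" -> "vapxkpoc" -> "vpxkpc" -> "vpxkpc" -> "VPXKPC"
  "bmocfbuznxn" -> "ocfbuznxn" -> "cfbznxn" -> "cfbznxn" -> "CFBZNXN"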